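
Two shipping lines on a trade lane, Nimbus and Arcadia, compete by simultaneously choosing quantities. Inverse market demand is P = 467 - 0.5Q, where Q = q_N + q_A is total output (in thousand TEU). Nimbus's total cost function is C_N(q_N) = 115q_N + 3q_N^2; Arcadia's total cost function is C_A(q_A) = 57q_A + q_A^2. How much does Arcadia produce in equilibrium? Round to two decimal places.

129.83

Nimbus's profit: π_N = (467 - 0.5Q)q_N - (115q_N + 3q_N²). Setting ∂π_N/∂q_N = 0: 352 - 7q_N - (1/2)(q_A) = 0.
Arcadia's first-order condition: 410 - 3q_A - (1/2)(q_N) = 0.
So q_N = (352 - (1/2)q_A)/7 and q_A = (410 - (1/2)q_N)/3.
Solving the pair: q_N = 41.0120, q_A = 129.8313.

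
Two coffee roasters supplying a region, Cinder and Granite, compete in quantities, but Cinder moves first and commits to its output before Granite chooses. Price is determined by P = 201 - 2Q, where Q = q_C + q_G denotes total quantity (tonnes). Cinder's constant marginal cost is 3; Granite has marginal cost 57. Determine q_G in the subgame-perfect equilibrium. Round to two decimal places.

Solve by backward induction. Given q_C, the follower Granite maximises π_G = (201 - 2q_C - 2q_G)q_G - 57q_G.
Setting the follower's marginal profit to zero, 144 - 2q_C - 4q_G = 0, i.e. q_G = (144 - 2q_C)/4.
The leader anticipates this reaction. Substituting into P = 201 - 2Q gives P = 129 - q_C, so π_C = (129 - q_C)q_C - 3q_C.
Maximising: ∂π_C/∂q_C = 126 - 2q_C = 0, giving q_C = 63.
Then q_G = (144 - 2·63)/4 = 9/2.

4.50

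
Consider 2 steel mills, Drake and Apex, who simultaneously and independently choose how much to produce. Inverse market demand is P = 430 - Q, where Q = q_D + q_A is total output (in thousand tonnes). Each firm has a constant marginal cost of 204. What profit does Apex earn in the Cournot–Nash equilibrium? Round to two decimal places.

A representative firm's profit is π_i = q_i(430 - Q) - 204q_i.
Setting ∂π_i/∂q_i = 0 with rivals' quantities fixed: 226 - 2q_i - q_j = 0.
With identical firms every q_j equals q_i, so q_j = q_i and 226 = 3q_i, giving q_i = 226/3.
Price P = 430 - 452/3 = 838/3.
Apex's profit: (838/3 - 204)·(226/3) = 5675.1111.

5675.11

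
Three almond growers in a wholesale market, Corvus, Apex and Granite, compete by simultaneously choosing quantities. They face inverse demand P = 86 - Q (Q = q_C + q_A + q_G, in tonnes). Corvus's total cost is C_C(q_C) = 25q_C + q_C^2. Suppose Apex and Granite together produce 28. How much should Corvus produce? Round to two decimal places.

8.25

With rivals' combined output fixed at 28, Corvus's profit is π_C = (86 - 28 - q_C)q_C - (25q_C + q_C²) = (58 - q_C)q_C - (25q_C + q_C²).
∂π_C/∂q_C = 33 - 4q_C = 0, so q_C = 33/4.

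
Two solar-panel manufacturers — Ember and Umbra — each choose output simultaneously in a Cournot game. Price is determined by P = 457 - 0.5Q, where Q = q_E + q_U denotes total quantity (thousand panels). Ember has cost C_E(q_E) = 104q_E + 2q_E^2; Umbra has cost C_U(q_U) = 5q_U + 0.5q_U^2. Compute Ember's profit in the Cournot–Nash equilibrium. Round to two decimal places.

Ember's profit: π_E = (457 - 0.5Q)q_E - (104q_E + 2q_E²). Setting ∂π_E/∂q_E = 0: 353 - 5q_E - (1/2)(q_U) = 0.
Umbra's first-order condition: 452 - 2q_U - (1/2)(q_E) = 0.
Rearranging gives the reaction functions q_E = (353 - (1/2)q_U)/5 and q_U = (452 - (1/2)q_E)/2.
Solving the pair: q_E = 640/13, q_U = 213.6923.
Price P = 457 - (1/2)·262.9231 = 325.5385.
Ember's profit: 325.5385·(640/13) - 104·(640/13) - 2(640/13)² = 6059.1716.

6059.17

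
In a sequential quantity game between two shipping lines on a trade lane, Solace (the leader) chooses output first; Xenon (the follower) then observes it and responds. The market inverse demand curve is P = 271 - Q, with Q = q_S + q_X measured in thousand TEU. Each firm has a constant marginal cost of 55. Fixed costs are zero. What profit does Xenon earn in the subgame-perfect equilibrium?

Solve by backward induction. Given q_S, the follower Xenon maximises π_X = (271 - q_S - q_X)q_X - 55q_X.
∂π_X/∂q_X = 216 - q_S - 2q_X = 0 gives the reaction function q_X = (216 - q_S)/2.
The leader anticipates this reaction. Substituting into P = 271 - Q gives P = 163 - (1/2)q_S, so π_S = (163 - (1/2)q_S)q_S - 55q_S.
Leader FOC: 108 - q_S = 0, so q_S = 108.
Then q_X = (216 - 108)/2 = 54.
Price P = 271 - 162 = 109.
Xenon's profit: (109 - 55)·54 = 2916.

2916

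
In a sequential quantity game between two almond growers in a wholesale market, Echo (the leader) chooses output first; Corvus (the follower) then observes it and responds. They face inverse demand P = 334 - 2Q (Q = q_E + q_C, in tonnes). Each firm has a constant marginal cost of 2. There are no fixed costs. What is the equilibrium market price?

Solve by backward induction. Given q_E, the follower Corvus maximises π_C = (334 - 2q_E - 2q_C)q_C - 2q_C.
Setting the follower's marginal profit to zero, 332 - 2q_E - 4q_C = 0, i.e. q_C = (332 - 2q_E)/4.
The leader anticipates this reaction. Substituting into P = 334 - 2Q gives P = 168 - q_E, so π_E = (168 - q_E)q_E - 2q_E.
Leader FOC: 166 - 2q_E = 0, so q_E = 83.
Then q_C = (332 - 2·83)/4 = 83/2.
Total output Q = 249/2, so price P = 334 - 2·(249/2) = 85.

85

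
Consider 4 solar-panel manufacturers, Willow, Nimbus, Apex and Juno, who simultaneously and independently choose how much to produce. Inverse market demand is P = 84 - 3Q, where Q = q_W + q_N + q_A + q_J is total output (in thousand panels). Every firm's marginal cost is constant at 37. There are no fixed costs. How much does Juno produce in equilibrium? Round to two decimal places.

Each firm earns π_i = (84 - 3Q)q_i - 37q_i.
First-order condition (treating rivals' output as given): 47 - 6q_i - 3·Σ_{j≠i} q_j = 0.
With identical firms every q_j equals q_i, so Σ_{j≠i} q_j = 3q_i and 47 = 15q_i, giving q_i = 47/15.

3.13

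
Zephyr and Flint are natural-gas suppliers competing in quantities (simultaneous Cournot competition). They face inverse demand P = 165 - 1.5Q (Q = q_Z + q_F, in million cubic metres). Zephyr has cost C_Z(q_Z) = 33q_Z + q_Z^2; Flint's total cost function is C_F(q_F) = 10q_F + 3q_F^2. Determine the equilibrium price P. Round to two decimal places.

Zephyr's profit: π_Z = (165 - 1.5Q)q_Z - (33q_Z + q_Z²). Setting ∂π_Z/∂q_Z = 0: 132 - 5q_Z - (3/2)(q_F) = 0.
Flint's first-order condition: 155 - 9q_F - (3/2)(q_Z) = 0.
So q_Z = (132 - (3/2)q_F)/5 and q_F = (155 - (3/2)q_Z)/9.
Solving the pair: q_Z = 1274/57, q_F = 13.4971.
Total output Q = 35.8480, so price P = 165 - (3/2)·35.8480 = 111.2281.

111.23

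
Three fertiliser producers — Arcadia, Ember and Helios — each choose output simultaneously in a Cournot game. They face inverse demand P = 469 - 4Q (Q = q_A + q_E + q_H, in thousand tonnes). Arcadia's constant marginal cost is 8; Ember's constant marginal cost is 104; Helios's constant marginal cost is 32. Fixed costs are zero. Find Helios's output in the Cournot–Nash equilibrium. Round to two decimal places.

30.31

Arcadia's profit: π_A = (469 - 4Q)q_A - (8q_A). Setting ∂π_A/∂q_A = 0: 461 - 8q_A - 4(q_E + q_H) = 0.
Ember's first-order condition: 365 - 8q_E - 4(q_A + q_H) = 0.
Helios's first-order condition: 437 - 8q_H - 4(q_A + q_E) = 0.
Adding the 3 conditions: 1263 − 8Q − 8Q = 0, i.e. Q = 1263/16.
Back-substituting: q_A = (461 − 1263/4)/4 = 581/16, q_E = (365 − 1263/4)/4 = 197/16, q_H = (437 − 1263/4)/4 = 485/16.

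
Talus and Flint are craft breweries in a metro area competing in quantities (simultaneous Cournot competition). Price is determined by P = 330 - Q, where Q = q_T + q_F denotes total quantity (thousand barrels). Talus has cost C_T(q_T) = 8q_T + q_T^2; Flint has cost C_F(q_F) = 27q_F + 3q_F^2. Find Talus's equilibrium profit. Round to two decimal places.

10752.40

Talus's profit: π_T = (330 - Q)q_T - (8q_T + q_T²). Setting ∂π_T/∂q_T = 0: 322 - 4q_T - (q_F) = 0.
Flint's first-order condition: 303 - 8q_F - (q_T) = 0.
So q_T = (322 - q_F)/4 and q_F = (303 - q_T)/8.
Solving the pair: q_T = 73.3226, q_F = 890/31.
Price P = 330 - 102.0323 = 227.9677.
Talus's profit: 227.9677·73.3226 - 8·73.3226 - 73.3226² = 10752.4017.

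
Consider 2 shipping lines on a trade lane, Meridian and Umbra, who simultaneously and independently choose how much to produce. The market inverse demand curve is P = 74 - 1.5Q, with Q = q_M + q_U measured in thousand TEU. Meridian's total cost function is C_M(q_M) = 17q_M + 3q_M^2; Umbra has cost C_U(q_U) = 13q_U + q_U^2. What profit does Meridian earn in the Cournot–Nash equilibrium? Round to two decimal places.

Meridian's profit: π_M = (74 - 1.5Q)q_M - (17q_M + 3q_M²). Setting ∂π_M/∂q_M = 0: 57 - 9q_M - (3/2)(q_U) = 0.
Umbra's profit: π_U = (74 - 1.5Q)q_U - (13q_U + q_U²). Setting ∂π_U/∂q_U = 0: 61 - 5q_U - (3/2)(q_M) = 0.
Rearranging gives the reaction functions q_M = (57 - (3/2)q_U)/9 and q_U = (61 - (3/2)q_M)/5.
Solving the pair: q_M = 86/19, q_U = 206/19.
Price P = 74 - (3/2)·(292/19) = 968/19.
Meridian's profit: (968/19)·(86/19) - 17·(86/19) - 3(86/19)² = 92.1939.

92.19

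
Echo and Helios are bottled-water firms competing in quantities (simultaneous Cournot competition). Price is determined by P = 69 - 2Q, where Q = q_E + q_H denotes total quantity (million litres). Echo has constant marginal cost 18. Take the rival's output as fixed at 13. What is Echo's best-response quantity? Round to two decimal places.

6.25

With the rival's output fixed at 13, Echo's profit is π_E = (69 - 2·13 - 2q_E)q_E - (18q_E) = (43 - 2q_E)q_E - (18q_E).
∂π_E/∂q_E = 25 - 4q_E = 0, so q_E = 25/4.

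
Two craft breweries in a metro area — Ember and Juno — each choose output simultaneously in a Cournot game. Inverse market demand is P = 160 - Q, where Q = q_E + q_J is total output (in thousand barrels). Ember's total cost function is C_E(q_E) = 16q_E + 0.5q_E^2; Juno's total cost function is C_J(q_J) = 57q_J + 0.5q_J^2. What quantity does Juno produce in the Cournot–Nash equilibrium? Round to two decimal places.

Ember's profit: π_E = (160 - Q)q_E - (16q_E + (1/2)q_E²). Setting ∂π_E/∂q_E = 0: 144 - 3q_E - (q_J) = 0.
Juno's first-order condition: 103 - 3q_J - (q_E) = 0.
So q_E = (144 - q_J)/3 and q_J = (103 - q_E)/3.
Solving the pair: q_E = 329/8, q_J = 165/8.

20.63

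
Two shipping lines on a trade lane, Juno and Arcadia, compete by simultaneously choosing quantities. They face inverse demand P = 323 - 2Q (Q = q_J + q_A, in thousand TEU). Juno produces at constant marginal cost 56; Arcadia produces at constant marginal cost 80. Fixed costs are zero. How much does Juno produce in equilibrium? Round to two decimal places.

Juno's profit: π_J = (323 - 2Q)q_J - (56q_J). Setting ∂π_J/∂q_J = 0: 267 - 4q_J - 2(q_A) = 0.
Arcadia's profit: π_A = (323 - 2Q)q_A - (80q_A). Setting ∂π_A/∂q_A = 0: 243 - 4q_A - 2(q_J) = 0.
Rearranging gives the reaction functions q_J = (267 - 2q_A)/4 and q_A = (243 - 2q_J)/4.
Solving the pair: q_J = 97/2, q_A = 73/2.

48.50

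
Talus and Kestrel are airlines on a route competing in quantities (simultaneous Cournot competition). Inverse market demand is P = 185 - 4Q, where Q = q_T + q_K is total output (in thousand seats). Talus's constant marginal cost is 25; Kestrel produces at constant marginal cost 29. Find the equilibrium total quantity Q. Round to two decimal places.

Talus's profit: π_T = (185 - 4Q)q_T - (25q_T). Setting ∂π_T/∂q_T = 0: 160 - 8q_T - 4(q_K) = 0.
Kestrel's first-order condition: 156 - 8q_K - 4(q_T) = 0.
Best responses: q_T = (160 - 4q_K)/8, q_K = (156 - 4q_T)/8.
Solving the pair: q_T = 41/3, q_K = 38/3.
Total output Q = 41/3 + 38/3 = 79/3.

26.33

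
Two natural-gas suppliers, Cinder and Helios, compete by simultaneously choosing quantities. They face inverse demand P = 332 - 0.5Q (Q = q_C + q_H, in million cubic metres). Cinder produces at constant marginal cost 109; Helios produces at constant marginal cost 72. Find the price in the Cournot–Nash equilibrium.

Cinder's profit: π_C = (332 - 0.5Q)q_C - (109q_C). Setting ∂π_C/∂q_C = 0: 223 - q_C - (1/2)(q_H) = 0.
Helios's first-order condition: 260 - q_H - (1/2)(q_C) = 0.
So q_C = (223 - (1/2)q_H) and q_H = (260 - (1/2)q_C).
Substituting one into the other gives q_C = 124 and q_H = 198.
Total output Q = 322, so price P = 332 - (1/2)·322 = 171.

171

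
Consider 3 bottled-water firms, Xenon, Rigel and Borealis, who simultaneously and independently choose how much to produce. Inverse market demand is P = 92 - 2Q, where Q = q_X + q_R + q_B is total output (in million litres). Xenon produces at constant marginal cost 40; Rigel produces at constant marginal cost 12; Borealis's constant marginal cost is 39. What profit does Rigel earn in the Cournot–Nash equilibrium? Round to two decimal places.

Xenon's profit: π_X = (92 - 2Q)q_X - (40q_X). Setting ∂π_X/∂q_X = 0: 52 - 4q_X - 2(q_R + q_B) = 0.
Rigel's profit: π_R = (92 - 2Q)q_R - (12q_R). Setting ∂π_R/∂q_R = 0: 80 - 4q_R - 2(q_X + q_B) = 0.
Borealis's profit: π_B = (92 - 2Q)q_B - (39q_B). Setting ∂π_B/∂q_B = 0: 53 - 4q_B - 2(q_X + q_R) = 0.
Summing all 3 equations gives 185 − 8Q = 0, hence Q = 185/8.
Back-substituting: q_X = (52 − 185/4)/2 = 23/8, q_R = (80 − 185/4)/2 = 135/8, q_B = (53 − 185/4)/2 = 27/8.
Price P = 92 - 2·(185/8) = 183/4.
Rigel's profit: (183/4 - 12)·(135/8) = 569.5313.

569.53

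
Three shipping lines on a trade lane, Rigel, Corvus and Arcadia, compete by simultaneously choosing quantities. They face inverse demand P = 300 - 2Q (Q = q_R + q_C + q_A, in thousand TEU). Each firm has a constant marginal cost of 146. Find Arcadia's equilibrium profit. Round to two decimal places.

Each firm earns π_i = (300 - 2Q)q_i - 146q_i.
First-order condition (treating rivals' output as given): 154 - 4q_i - 2·Σ_{j≠i} q_j = 0.
With identical firms every q_j equals q_i, so Σ_{j≠i} q_j = 2q_i and 154 = 8q_i, giving q_i = 77/4.
Price P = 300 - 2·(231/4) = 369/2.
Arcadia's profit: (369/2 - 146)·(77/4) = 741.1250.

741.13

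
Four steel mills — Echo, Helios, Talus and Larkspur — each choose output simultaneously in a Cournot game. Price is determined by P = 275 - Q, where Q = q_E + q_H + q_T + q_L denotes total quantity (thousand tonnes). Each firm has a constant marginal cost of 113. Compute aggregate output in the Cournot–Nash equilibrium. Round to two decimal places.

129.60

A representative firm's profit is π_i = q_i(275 - Q) - 113q_i.
Setting ∂π_i/∂q_i = 0 with rivals' quantities fixed: 162 - 2q_i - Σ_{j≠i} q_j = 0.
By symmetry each firm produces the same amount; substituting Σ_{j≠i} q_j = 3q_i yields q_i = 162/5.
Total output Q = 162/5 + 162/5 + 162/5 + 162/5 = 648/5.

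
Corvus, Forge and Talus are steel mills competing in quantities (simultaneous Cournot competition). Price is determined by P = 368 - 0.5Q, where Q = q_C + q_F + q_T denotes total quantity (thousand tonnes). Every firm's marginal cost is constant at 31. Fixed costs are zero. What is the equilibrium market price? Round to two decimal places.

A representative firm's profit is π_i = q_i(368 - 0.5Q) - 31q_i.
Setting ∂π_i/∂q_i = 0 with rivals' quantities fixed: 337 - q_i - (1/2)·Σ_{j≠i} q_j = 0.
With identical firms every q_j equals q_i, so Σ_{j≠i} q_j = 2q_i and 337 = 2q_i, giving q_i = 337/2.
Total output Q = 1011/2, so price P = 368 - (1/2)·(1011/2) = 461/4.

115.25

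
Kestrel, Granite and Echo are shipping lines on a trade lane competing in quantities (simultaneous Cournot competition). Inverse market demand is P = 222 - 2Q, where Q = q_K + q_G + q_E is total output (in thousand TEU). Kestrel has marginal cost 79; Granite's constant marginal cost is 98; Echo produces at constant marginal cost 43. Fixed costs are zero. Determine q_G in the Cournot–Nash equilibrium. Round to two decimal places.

6.25

Kestrel's profit: π_K = (222 - 2Q)q_K - (79q_K). Setting ∂π_K/∂q_K = 0: 143 - 4q_K - 2(q_G + q_E) = 0.
Granite's first-order condition: 124 - 4q_G - 2(q_K + q_E) = 0.
Echo's profit: π_E = (222 - 2Q)q_E - (43q_E). Setting ∂π_E/∂q_E = 0: 179 - 4q_E - 2(q_K + q_G) = 0.
Adding the 3 first-order conditions: 446 − 8Q = 0, so Q = 223/4.
Back-substituting: q_K = (143 − 223/2)/2 = 63/4, q_G = (124 − 223/2)/2 = 25/4, q_E = (179 − 223/2)/2 = 135/4.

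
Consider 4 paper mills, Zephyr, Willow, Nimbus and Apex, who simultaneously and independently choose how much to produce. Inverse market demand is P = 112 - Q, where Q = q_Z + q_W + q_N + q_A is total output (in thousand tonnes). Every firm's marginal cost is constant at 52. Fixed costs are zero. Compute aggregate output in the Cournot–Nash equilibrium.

A representative firm's profit is π_i = q_i(112 - Q) - 52q_i.
Setting ∂π_i/∂q_i = 0 with rivals' quantities fixed: 60 - 2q_i - Σ_{j≠i} q_j = 0.
With identical firms every q_j equals q_i, so Σ_{j≠i} q_j = 3q_i and 60 = 5q_i, giving q_i = 12.
Total output Q = 12 + 12 + 12 + 12 = 48.

48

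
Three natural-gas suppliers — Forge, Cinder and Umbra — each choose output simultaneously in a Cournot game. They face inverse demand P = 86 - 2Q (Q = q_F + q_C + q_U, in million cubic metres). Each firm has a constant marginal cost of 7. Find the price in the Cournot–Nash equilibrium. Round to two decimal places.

26.75

Each firm earns π_i = (86 - 2Q)q_i - 7q_i.
First-order condition (treating rivals' output as given): 79 - 4q_i - 2·Σ_{j≠i} q_j = 0.
By symmetry each firm produces the same amount; substituting Σ_{j≠i} q_j = 2q_i yields q_i = 79/8.
Total output Q = 237/8, so price P = 86 - 2·(237/8) = 107/4.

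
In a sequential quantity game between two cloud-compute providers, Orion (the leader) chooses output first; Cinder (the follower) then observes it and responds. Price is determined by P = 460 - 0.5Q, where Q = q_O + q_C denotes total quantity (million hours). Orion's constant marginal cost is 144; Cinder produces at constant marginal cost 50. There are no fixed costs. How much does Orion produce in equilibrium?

222

The follower Cinder best-responds to any q_O: π_C = (460 - 0.5Q)q_C - 50q_C.
Setting the follower's marginal profit to zero, 410 - (1/2)q_O - q_C = 0, i.e. q_C = (410 - (1/2)q_O).
Orion substitutes q_C(q_O) into its own profit: π_O = q_O(460 - (1/2)q_O - (410 - (1/2)q_O)/2) - 144q_O = (255 - (1/4)q_O)q_O - 144q_O.
Leader FOC: 111 - (1/2)q_O = 0, so q_O = 222.
Then q_C = (410 - (1/2)·222) = 299.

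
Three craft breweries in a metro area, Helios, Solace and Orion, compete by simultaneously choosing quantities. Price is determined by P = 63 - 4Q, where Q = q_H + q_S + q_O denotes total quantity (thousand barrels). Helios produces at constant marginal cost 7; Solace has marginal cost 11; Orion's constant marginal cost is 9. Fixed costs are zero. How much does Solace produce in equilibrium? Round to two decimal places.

2.88

Helios's profit: π_H = (63 - 4Q)q_H - (7q_H). Setting ∂π_H/∂q_H = 0: 56 - 8q_H - 4(q_S + q_O) = 0.
Solace's profit: π_S = (63 - 4Q)q_S - (11q_S). Setting ∂π_S/∂q_S = 0: 52 - 8q_S - 4(q_H + q_O) = 0.
Orion's profit: π_O = (63 - 4Q)q_O - (9q_O). Setting ∂π_O/∂q_O = 0: 54 - 8q_O - 4(q_H + q_S) = 0.
Adding the 3 first-order conditions: 162 − 16Q = 0, so Q = 81/8.
Back-substituting: q_H = (56 − 81/2)/4 = 31/8, q_S = (52 − 81/2)/4 = 23/8, q_O = (54 − 81/2)/4 = 27/8.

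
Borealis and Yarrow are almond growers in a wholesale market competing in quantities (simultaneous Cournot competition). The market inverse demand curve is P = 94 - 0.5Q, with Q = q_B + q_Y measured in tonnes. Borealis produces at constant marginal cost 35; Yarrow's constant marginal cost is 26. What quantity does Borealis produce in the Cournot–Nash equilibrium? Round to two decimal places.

33.33

Borealis's profit: π_B = (94 - 0.5Q)q_B - (35q_B). Setting ∂π_B/∂q_B = 0: 59 - q_B - (1/2)(q_Y) = 0.
Yarrow's profit: π_Y = (94 - 0.5Q)q_Y - (26q_Y). Setting ∂π_Y/∂q_Y = 0: 68 - q_Y - (1/2)(q_B) = 0.
So q_B = (59 - (1/2)q_Y) and q_Y = (68 - (1/2)q_B).
Solving the pair: q_B = 100/3, q_Y = 154/3.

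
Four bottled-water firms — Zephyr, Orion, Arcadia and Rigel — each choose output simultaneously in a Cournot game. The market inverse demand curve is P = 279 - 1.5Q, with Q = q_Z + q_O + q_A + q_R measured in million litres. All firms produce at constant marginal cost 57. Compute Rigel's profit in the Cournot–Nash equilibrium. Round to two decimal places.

1314.24

A representative firm's profit is π_i = q_i(279 - 1.5Q) - 57q_i.
Setting ∂π_i/∂q_i = 0 with rivals' quantities fixed: 222 - 3q_i - (3/2)·Σ_{j≠i} q_j = 0.
With identical firms every q_j equals q_i, so Σ_{j≠i} q_j = 3q_i and 222 = (15/2)q_i, giving q_i = 148/5.
Price P = 279 - (3/2)·(592/5) = 507/5.
Rigel's profit: (507/5 - 57)·(148/5) = 1314.2400.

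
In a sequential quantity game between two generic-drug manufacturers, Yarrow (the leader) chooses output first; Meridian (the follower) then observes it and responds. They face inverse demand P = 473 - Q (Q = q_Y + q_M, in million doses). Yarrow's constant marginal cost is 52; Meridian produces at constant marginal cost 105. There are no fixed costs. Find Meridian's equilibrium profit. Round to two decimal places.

4290.25

Solve by backward induction. Given q_Y, the follower Meridian maximises π_M = (473 - q_Y - q_M)q_M - 105q_M.
Setting the follower's marginal profit to zero, 368 - q_Y - 2q_M = 0, i.e. q_M = (368 - q_Y)/2.
The leader anticipates this reaction. Substituting into P = 473 - Q gives P = 289 - (1/2)q_Y, so π_Y = (289 - (1/2)q_Y)q_Y - 52q_Y.
Leader FOC: 237 - q_Y = 0, so q_Y = 237.
Then q_M = (368 - 237)/2 = 131/2.
Price P = 473 - 605/2 = 341/2.
Meridian's profit: (341/2 - 105)·(131/2) = 4290.2500.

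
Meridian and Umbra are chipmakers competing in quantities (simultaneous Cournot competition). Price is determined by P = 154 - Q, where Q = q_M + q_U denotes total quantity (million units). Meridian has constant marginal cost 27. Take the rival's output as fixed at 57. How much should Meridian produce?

35

With the rival's output fixed at 57, Meridian's profit is π_M = (154 - 57 - q_M)q_M - (27q_M) = (97 - q_M)q_M - (27q_M).
∂π_M/∂q_M = 70 - 2q_M = 0, so q_M = 35.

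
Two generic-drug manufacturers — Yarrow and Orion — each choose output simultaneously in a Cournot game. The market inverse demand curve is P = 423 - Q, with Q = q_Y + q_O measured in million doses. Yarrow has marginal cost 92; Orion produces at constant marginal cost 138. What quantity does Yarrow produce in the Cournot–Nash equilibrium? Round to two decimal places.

Yarrow's profit: π_Y = (423 - Q)q_Y - (92q_Y). Setting ∂π_Y/∂q_Y = 0: 331 - 2q_Y - (q_O) = 0.
Orion's profit: π_O = (423 - Q)q_O - (138q_O). Setting ∂π_O/∂q_O = 0: 285 - 2q_O - (q_Y) = 0.
So q_Y = (331 - q_O)/2 and q_O = (285 - q_Y)/2.
Substituting one into the other gives q_Y = 377/3 and q_O = 239/3.

125.67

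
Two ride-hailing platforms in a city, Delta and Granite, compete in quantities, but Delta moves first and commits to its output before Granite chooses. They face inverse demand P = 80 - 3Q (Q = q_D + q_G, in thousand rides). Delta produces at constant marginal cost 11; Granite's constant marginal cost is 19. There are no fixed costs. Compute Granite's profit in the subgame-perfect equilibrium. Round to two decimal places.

The follower Granite best-responds to any q_D: π_G = (80 - 3Q)q_G - 19q_G.
∂π_G/∂q_G = 61 - 3q_D - 6q_G = 0 gives the reaction function q_G = (61 - 3q_D)/6.
The leader anticipates this reaction. Substituting into P = 80 - 3Q gives P = 99/2 - (3/2)q_D, so π_D = (99/2 - (3/2)q_D)q_D - 11q_D.
Maximising: ∂π_D/∂q_D = 77/2 - 3q_D = 0, giving q_D = 77/6.
Then q_G = (61 - 3·(77/6))/6 = 15/4.
Price P = 80 - 3·(199/12) = 121/4.
Granite's profit: (121/4 - 19)·(15/4) = 675/16.

42.19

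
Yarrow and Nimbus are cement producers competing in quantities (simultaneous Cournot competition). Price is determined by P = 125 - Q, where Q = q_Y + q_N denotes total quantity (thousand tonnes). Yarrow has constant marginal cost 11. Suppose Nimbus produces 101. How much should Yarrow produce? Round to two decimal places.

With the rival's output fixed at 101, Yarrow's profit is π_Y = (125 - 101 - q_Y)q_Y - (11q_Y) = (24 - q_Y)q_Y - (11q_Y).
∂π_Y/∂q_Y = 13 - 2q_Y = 0, so q_Y = 13/2.

6.50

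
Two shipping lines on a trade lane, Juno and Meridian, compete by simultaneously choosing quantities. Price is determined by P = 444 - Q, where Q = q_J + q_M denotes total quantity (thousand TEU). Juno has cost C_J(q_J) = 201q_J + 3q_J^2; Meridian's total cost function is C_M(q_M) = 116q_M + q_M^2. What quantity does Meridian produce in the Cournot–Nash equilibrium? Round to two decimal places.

76.81

Juno's profit: π_J = (444 - Q)q_J - (201q_J + 3q_J²). Setting ∂π_J/∂q_J = 0: 243 - 8q_J - (q_M) = 0.
Meridian's first-order condition: 328 - 4q_M - (q_J) = 0.
Best responses: q_J = (243 - q_M)/8, q_M = (328 - q_J)/4.
Solving the pair: q_J = 644/31, q_M = 76.8065.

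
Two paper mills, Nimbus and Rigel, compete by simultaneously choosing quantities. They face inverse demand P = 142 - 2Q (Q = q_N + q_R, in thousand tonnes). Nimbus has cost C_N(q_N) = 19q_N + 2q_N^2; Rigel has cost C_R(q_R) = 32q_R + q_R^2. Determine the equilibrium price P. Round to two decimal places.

Nimbus's profit: π_N = (142 - 2Q)q_N - (19q_N + 2q_N²). Setting ∂π_N/∂q_N = 0: 123 - 8q_N - 2(q_R) = 0.
Rigel's first-order condition: 110 - 6q_R - 2(q_N) = 0.
Best responses: q_N = (123 - 2q_R)/8, q_R = (110 - 2q_N)/6.
Solving the pair: q_N = 259/22, q_R = 317/22.
Total output Q = 288/11, so price P = 142 - 2·(288/11) = 986/11.

89.64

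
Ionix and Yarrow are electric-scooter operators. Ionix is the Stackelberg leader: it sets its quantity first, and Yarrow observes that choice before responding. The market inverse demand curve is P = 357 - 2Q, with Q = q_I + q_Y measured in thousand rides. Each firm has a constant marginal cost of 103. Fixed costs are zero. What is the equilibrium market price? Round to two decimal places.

166.50

The follower Yarrow best-responds to any q_I: π_Y = (357 - 2Q)q_Y - 103q_Y.
Follower FOC: 254 - 2q_I - 4q_Y = 0, so q_Y(q_I) = (254 - 2q_I)/4.
Ionix substitutes q_Y(q_I) into its own profit: π_I = q_I(357 - 2q_I - (254 - 2q_I)/2) - 103q_I = (230 - q_I)q_I - 103q_I.
Leader FOC: 127 - 2q_I = 0, so q_I = 127/2.
Then q_Y = (254 - 2·(127/2))/4 = 127/4.
Total output Q = 381/4, so price P = 357 - 2·(381/4) = 333/2.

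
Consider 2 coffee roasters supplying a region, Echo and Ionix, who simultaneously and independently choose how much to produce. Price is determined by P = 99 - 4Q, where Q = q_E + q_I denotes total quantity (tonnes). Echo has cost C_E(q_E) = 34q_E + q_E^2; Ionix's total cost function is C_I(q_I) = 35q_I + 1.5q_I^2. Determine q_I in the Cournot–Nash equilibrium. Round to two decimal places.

4.04

Echo's profit: π_E = (99 - 4Q)q_E - (34q_E + q_E²). Setting ∂π_E/∂q_E = 0: 65 - 10q_E - 4(q_I) = 0.
Ionix's first-order condition: 64 - 11q_I - 4(q_E) = 0.
Rearranging gives the reaction functions q_E = (65 - 4q_I)/10 and q_I = (64 - 4q_E)/11.
Solving the pair: q_E = 459/94, q_I = 190/47.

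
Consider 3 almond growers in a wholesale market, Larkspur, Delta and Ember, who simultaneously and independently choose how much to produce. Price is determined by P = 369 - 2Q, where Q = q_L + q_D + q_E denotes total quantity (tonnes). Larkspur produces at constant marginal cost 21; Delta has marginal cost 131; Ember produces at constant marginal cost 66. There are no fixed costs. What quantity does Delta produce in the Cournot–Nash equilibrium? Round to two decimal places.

7.88

Larkspur's profit: π_L = (369 - 2Q)q_L - (21q_L). Setting ∂π_L/∂q_L = 0: 348 - 4q_L - 2(q_D + q_E) = 0.
Delta's profit: π_D = (369 - 2Q)q_D - (131q_D). Setting ∂π_D/∂q_D = 0: 238 - 4q_D - 2(q_L + q_E) = 0.
Ember's first-order condition: 303 - 4q_E - 2(q_L + q_D) = 0.
Summing all 3 equations gives 889 − 8Q = 0, hence Q = 889/8.
Back-substituting: q_L = (348 − 889/4)/2 = 503/8, q_D = (238 − 889/4)/2 = 63/8, q_E = (303 − 889/4)/2 = 323/8.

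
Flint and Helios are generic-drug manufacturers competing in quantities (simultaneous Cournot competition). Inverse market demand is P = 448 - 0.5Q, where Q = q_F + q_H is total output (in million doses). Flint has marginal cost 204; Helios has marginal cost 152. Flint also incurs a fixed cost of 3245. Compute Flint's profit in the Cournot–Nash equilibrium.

Flint's profit: π_F = (448 - 0.5Q)q_F - (204q_F). Setting ∂π_F/∂q_F = 0: 244 - q_F - (1/2)(q_H) = 0.
Helios's first-order condition: 296 - q_H - (1/2)(q_F) = 0.
Best responses: q_F = (244 - (1/2)q_H), q_H = (296 - (1/2)q_F).
Substituting one into the other gives q_F = 128 and q_H = 232.
Price P = 448 - (1/2)·360 = 268.
Flint's profit: (268 - 204)·128 - 3245 = 4947.

4947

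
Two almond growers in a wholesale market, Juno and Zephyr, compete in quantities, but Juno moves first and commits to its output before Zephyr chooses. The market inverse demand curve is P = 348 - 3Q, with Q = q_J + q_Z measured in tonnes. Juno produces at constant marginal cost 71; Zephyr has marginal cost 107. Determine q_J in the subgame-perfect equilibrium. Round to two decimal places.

Solve by backward induction. Given q_J, the follower Zephyr maximises π_Z = (348 - 3q_J - 3q_Z)q_Z - 107q_Z.
Setting the follower's marginal profit to zero, 241 - 3q_J - 6q_Z = 0, i.e. q_Z = (241 - 3q_J)/6.
The leader anticipates this reaction. Substituting into P = 348 - 3Q gives P = 455/2 - (3/2)q_J, so π_J = (455/2 - (3/2)q_J)q_J - 71q_J.
Leader FOC: 313/2 - 3q_J = 0, so q_J = 313/6.
Then q_Z = (241 - 3·(313/6))/6 = 169/12.

52.17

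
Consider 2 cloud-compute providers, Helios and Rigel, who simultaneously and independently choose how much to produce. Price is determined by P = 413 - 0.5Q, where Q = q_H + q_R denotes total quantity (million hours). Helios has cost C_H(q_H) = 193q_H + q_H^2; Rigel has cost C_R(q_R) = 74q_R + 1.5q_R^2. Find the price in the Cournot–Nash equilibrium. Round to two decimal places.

Helios's profit: π_H = (413 - 0.5Q)q_H - (193q_H + q_H²). Setting ∂π_H/∂q_H = 0: 220 - 3q_H - (1/2)(q_R) = 0.
Rigel's profit: π_R = (413 - 0.5Q)q_R - (74q_R + (3/2)q_R²). Setting ∂π_R/∂q_R = 0: 339 - 4q_R - (1/2)(q_H) = 0.
Best responses: q_H = (220 - (1/2)q_R)/3, q_R = (339 - (1/2)q_H)/4.
Solving the pair: q_H = 60.4681, q_R = 77.1915.
Total output Q = 137.6596, so price P = 413 - (1/2)·137.6596 = 344.1702.

344.17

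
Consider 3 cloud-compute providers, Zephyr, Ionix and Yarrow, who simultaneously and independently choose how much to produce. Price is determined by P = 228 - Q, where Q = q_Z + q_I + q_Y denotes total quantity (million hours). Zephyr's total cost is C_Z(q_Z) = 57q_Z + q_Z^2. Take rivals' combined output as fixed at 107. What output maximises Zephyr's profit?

16

With rivals' combined output fixed at 107, Zephyr's profit is π_Z = (228 - 107 - q_Z)q_Z - (57q_Z + q_Z²) = (121 - q_Z)q_Z - (57q_Z + q_Z²).
∂π_Z/∂q_Z = 64 - 4q_Z = 0, so q_Z = 16.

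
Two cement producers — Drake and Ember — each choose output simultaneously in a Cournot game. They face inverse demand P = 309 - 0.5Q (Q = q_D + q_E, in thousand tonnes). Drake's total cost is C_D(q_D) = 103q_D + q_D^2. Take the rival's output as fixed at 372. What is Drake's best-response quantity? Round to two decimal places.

6.67

With the rival's output fixed at 372, Drake's profit is π_D = (309 - (1/2)·372 - (1/2)q_D)q_D - (103q_D + q_D²) = (123 - (1/2)q_D)q_D - (103q_D + q_D²).
∂π_D/∂q_D = 20 - 3q_D = 0, so q_D = 20/3.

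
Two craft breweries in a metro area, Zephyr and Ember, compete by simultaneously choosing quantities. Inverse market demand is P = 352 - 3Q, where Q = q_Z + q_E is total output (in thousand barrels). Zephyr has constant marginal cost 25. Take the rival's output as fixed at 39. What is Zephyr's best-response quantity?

With the rival's output fixed at 39, Zephyr's profit is π_Z = (352 - 3·39 - 3q_Z)q_Z - (25q_Z) = (235 - 3q_Z)q_Z - (25q_Z).
∂π_Z/∂q_Z = 210 - 6q_Z = 0, so q_Z = 35.

35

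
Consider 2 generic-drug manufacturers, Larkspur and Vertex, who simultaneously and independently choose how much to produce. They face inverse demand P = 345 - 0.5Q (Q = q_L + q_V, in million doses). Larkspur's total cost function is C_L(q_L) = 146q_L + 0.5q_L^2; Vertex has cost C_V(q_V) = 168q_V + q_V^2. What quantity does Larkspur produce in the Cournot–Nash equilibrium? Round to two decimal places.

88.43

Larkspur's profit: π_L = (345 - 0.5Q)q_L - (146q_L + (1/2)q_L²). Setting ∂π_L/∂q_L = 0: 199 - 2q_L - (1/2)(q_V) = 0.
Vertex's first-order condition: 177 - 3q_V - (1/2)(q_L) = 0.
Rearranging gives the reaction functions q_L = (199 - (1/2)q_V)/2 and q_V = (177 - (1/2)q_L)/3.
Substituting one into the other gives q_L = 88.4348 and q_V = 1018/23.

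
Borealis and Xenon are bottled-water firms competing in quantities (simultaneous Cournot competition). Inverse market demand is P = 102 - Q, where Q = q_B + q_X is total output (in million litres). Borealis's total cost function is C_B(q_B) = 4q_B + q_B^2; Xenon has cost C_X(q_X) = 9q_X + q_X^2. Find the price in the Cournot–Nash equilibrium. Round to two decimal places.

63.80

Borealis's profit: π_B = (102 - Q)q_B - (4q_B + q_B²). Setting ∂π_B/∂q_B = 0: 98 - 4q_B - (q_X) = 0.
Xenon's profit: π_X = (102 - Q)q_X - (9q_X + q_X²). Setting ∂π_X/∂q_X = 0: 93 - 4q_X - (q_B) = 0.
So q_B = (98 - q_X)/4 and q_X = (93 - q_B)/4.
Substituting one into the other gives q_B = 299/15 and q_X = 274/15.
Total output Q = 191/5, so price P = 102 - 191/5 = 319/5.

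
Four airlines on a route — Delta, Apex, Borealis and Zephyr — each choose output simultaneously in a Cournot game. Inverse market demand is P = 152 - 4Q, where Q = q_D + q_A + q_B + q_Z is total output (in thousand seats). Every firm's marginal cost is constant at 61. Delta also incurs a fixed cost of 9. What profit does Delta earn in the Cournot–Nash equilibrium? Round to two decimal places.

A representative firm's profit is π_i = q_i(152 - 4Q) - 61q_i.
Setting ∂π_i/∂q_i = 0 with rivals' quantities fixed: 91 - 8q_i - 4·Σ_{j≠i} q_j = 0.
With identical firms every q_j equals q_i, so Σ_{j≠i} q_j = 3q_i and 91 = 20q_i, giving q_i = 91/20.
Price P = 152 - 4·(91/5) = 396/5.
Delta's profit: (396/5 - 61)·(91/20) - 9 = 73.8100.

73.81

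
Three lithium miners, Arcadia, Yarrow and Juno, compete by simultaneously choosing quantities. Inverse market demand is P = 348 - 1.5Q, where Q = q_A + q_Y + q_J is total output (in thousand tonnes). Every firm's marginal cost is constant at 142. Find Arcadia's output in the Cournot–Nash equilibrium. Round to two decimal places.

34.33

A representative firm's profit is π_i = q_i(348 - 1.5Q) - 142q_i.
Setting ∂π_i/∂q_i = 0 with rivals' quantities fixed: 206 - 3q_i - (3/2)·Σ_{j≠i} q_j = 0.
With identical firms every q_j equals q_i, so Σ_{j≠i} q_j = 2q_i and 206 = 6q_i, giving q_i = 103/3.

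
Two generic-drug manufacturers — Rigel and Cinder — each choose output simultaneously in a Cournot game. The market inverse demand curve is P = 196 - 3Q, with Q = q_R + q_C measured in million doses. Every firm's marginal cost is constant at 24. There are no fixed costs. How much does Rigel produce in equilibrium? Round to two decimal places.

19.11

A representative firm's profit is π_i = q_i(196 - 3Q) - 24q_i.
Setting ∂π_i/∂q_i = 0 with rivals' quantities fixed: 172 - 6q_i - 3q_j = 0.
By symmetry each firm produces the same amount; substituting q_j = q_i yields q_i = 172/9.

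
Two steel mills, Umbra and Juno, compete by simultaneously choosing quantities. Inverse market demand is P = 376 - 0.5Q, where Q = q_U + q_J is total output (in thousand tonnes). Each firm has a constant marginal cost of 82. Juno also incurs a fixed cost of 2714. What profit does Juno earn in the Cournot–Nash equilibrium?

16494

A representative firm's profit is π_i = q_i(376 - 0.5Q) - 82q_i.
Setting ∂π_i/∂q_i = 0 with rivals' quantities fixed: 294 - q_i - (1/2)q_j = 0.
With identical firms every q_j equals q_i, so q_j = q_i and 294 = (3/2)q_i, giving q_i = 196.
Price P = 376 - (1/2)·392 = 180.
Juno's profit: (180 - 82)·196 - 2714 = 16494.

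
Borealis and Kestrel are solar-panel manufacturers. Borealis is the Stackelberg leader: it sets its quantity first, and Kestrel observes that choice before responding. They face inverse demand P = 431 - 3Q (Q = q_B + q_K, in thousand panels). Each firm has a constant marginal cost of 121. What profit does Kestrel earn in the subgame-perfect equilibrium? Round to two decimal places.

Solve by backward induction. Given q_B, the follower Kestrel maximises π_K = (431 - 3q_B - 3q_K)q_K - 121q_K.
∂π_K/∂q_K = 310 - 3q_B - 6q_K = 0 gives the reaction function q_K = (310 - 3q_B)/6.
Borealis substitutes q_K(q_B) into its own profit: π_B = q_B(431 - 3q_B - (310 - 3q_B)/2) - 121q_B = (276 - (3/2)q_B)q_B - 121q_B.
The leader's first-order condition 155 - 3q_B = 0 yields q_B = 155/3.
Then q_K = (310 - 3·(155/3))/6 = 155/6.
Price P = 431 - 3·(155/2) = 397/2.
Kestrel's profit: (397/2 - 121)·(155/6) = 2002.0833.

2002.08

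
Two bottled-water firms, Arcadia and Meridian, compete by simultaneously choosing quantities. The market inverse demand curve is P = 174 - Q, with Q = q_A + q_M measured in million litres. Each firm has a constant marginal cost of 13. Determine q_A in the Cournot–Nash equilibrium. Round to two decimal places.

53.67

A representative firm's profit is π_i = q_i(174 - Q) - 13q_i.
Setting ∂π_i/∂q_i = 0 with rivals' quantities fixed: 161 - 2q_i - q_j = 0.
By symmetry each firm produces the same amount; substituting q_j = q_i yields q_i = 161/3.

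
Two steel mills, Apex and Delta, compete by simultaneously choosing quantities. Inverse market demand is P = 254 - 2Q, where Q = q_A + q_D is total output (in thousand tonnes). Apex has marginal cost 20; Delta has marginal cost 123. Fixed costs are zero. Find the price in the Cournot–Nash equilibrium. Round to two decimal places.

Apex's profit: π_A = (254 - 2Q)q_A - (20q_A). Setting ∂π_A/∂q_A = 0: 234 - 4q_A - 2(q_D) = 0.
Delta's first-order condition: 131 - 4q_D - 2(q_A) = 0.
Rearranging gives the reaction functions q_A = (234 - 2q_D)/4 and q_D = (131 - 2q_A)/4.
Solving the pair: q_A = 337/6, q_D = 14/3.
Total output Q = 365/6, so price P = 254 - 2·(365/6) = 397/3.

132.33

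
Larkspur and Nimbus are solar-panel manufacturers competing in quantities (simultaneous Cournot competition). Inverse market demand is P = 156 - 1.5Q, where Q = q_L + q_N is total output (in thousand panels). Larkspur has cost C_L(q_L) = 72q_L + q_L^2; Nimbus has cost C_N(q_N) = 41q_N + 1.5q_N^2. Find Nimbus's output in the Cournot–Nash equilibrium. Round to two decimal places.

Larkspur's profit: π_L = (156 - 1.5Q)q_L - (72q_L + q_L²). Setting ∂π_L/∂q_L = 0: 84 - 5q_L - (3/2)(q_N) = 0.
Nimbus's profit: π_N = (156 - 1.5Q)q_N - (41q_N + (3/2)q_N²). Setting ∂π_N/∂q_N = 0: 115 - 6q_N - (3/2)(q_L) = 0.
Best responses: q_L = (84 - (3/2)q_N)/5, q_N = (115 - (3/2)q_L)/6.
Solving the pair: q_L = 442/37, q_N = 1796/111.

16.18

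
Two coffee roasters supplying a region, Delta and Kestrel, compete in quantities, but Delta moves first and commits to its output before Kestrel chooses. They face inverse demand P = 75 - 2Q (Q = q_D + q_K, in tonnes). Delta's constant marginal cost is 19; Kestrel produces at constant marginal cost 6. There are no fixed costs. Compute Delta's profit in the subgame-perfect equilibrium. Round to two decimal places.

115.56

The follower Kestrel best-responds to any q_D: π_K = (75 - 2Q)q_K - 6q_K.
∂π_K/∂q_K = 69 - 2q_D - 4q_K = 0 gives the reaction function q_K = (69 - 2q_D)/4.
Delta substitutes q_K(q_D) into its own profit: π_D = q_D(75 - 2q_D - (69 - 2q_D)/2) - 19q_D = (81/2 - q_D)q_D - 19q_D.
Maximising: ∂π_D/∂q_D = 43/2 - 2q_D = 0, giving q_D = 43/4.
Then q_K = (69 - 2·(43/4))/4 = 95/8.
Price P = 75 - 2·(181/8) = 119/4.
Delta's profit: (119/4 - 19)·(43/4) = 1849/16.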